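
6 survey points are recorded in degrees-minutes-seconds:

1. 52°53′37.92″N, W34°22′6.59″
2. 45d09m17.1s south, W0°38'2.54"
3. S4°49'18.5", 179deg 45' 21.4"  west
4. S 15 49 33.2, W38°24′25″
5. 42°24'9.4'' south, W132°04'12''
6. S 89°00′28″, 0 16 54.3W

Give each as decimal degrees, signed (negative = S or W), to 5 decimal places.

1. 52.89387, -34.36850
2. -45.15475, -0.63404
3. -4.82181, -179.75594
4. -15.82589, -38.40694
5. -42.40261, -132.07000
6. -89.00778, -0.28175

Point 1:
  φ: 53′ + 37.92″ = 53.63200′; 52 + 53.63200/60 = 52.893867
  N → positive
  Longitude: 22′ + 6.59″ = 22.10983′; 34 + 22.10983/60 = 34.368497
  W ⇒ negate
Point 2:
  Lat: 45 + 9/60 + 17.1/3600 = 45.154750
  S ⇒ negate
  Longitude: 0 + 38/60 + 2.54/3600 = 0.634039
  W → negative
Point 3:
  φ: 4 + 49/60 + 18.5/3600 = 4.821806
  S ⇒ negate
  Lon: 179 + 45/60 + 21.4/3600 = 179.755944
  hemisphere W, so the sign is −
Point 4:
  φ: 49′ + 33.2″ = 49.55333′; 15 + 49.55333/60 = 15.825889
  S ⇒ negate
  λ: 38° + 24/60 + 25/3600 = 38 + 0.400000 + 0.006944 = 38.406944
  W ⇒ negate
Point 5:
  Latitude: 42 + 24/60 + 9.4/3600 = 42.402611
  S ⇒ negate
  Longitude: 4′ + 12″ = 4.20000′; 132 + 4.20000/60 = 132.070000
  W → negative
Point 6:
  Latitude: 0′ + 28″ = 0.46667′; 89 + 0.46667/60 = 89.007778
  hemisphere S, so the sign is −
  λ: 16′ + 54.3″ = 16.90500′; 0 + 16.90500/60 = 0.281750
  hemisphere W, so the sign is −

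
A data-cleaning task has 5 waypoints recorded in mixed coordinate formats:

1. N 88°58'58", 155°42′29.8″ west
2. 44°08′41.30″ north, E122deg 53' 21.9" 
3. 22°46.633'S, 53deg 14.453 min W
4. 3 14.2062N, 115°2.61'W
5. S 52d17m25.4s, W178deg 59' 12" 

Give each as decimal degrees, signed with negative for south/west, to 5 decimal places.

1. 88.98278, -155.70828
2. 44.14481, 122.88942
3. -22.77722, -53.24088
4. 3.23677, -115.04350
5. -52.29039, -178.98667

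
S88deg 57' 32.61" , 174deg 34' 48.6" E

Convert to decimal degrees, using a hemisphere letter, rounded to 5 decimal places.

88.95906° S, 174.58017° E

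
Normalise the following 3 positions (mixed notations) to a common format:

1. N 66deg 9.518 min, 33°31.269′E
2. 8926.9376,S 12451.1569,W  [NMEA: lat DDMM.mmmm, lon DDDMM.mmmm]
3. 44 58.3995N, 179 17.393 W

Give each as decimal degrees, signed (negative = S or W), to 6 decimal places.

Point 1:
  Lat: 66 + 9.518/60 = 66.1586333
  N → positive
  λ: 33 + 31.269/60 = 33.5211500
  E → positive
Point 2:
  φ: degrees = first 2 digits = 89, minutes = 26.9376; 89 + 26.9376/60 = 89.4489600
  S ⇒ negate
  Longitude: degrees = first 3 digits = 124, minutes = 51.1569; 124 + 51.1569/60 = 124.8526150
  W ⇒ negate
Point 3:
  Latitude: 44 + 58.3995/60 = 44.9733250
  N ⇒ keep positive
  Longitude: 17.393′ = 0.289883°; total 179.2898833
  W ⇒ negate

1. 66.158633, 33.521150
2. -89.448960, -124.852615
3. 44.973325, -179.289883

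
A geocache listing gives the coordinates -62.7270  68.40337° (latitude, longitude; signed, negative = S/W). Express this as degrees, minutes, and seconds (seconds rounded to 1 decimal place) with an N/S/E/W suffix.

62°43′37.2″ S, 68°24′12.1″ E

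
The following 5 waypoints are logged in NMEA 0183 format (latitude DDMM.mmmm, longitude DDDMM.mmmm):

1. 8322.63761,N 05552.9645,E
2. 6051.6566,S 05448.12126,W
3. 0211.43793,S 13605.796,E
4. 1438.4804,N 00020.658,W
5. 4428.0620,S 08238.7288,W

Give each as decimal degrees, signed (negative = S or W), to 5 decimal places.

Point 1:
  Latitude: degrees = first 2 digits = 83, minutes = 22.63761; 83 + 22.63761/60 = 83.377294
  N ⇒ keep positive
  Longitude: degrees = first 3 digits = 55, minutes = 52.9645; 55 + 52.9645/60 = 55.882742
  E ⇒ keep positive
Point 2:
  φ: degrees = first 2 digits = 60, minutes = 51.6566; 60 + 51.6566/60 = 60.860943
  hemisphere S, so the sign is −
  Longitude: degrees = first 3 digits = 54, minutes = 48.12126; 54 + 48.12126/60 = 54.802021
  hemisphere W, so the sign is −
Point 3:
  φ: split at 2 digits → 02° and 11.43793′; 2 + 11.43793/60 = 2.190632
  S → negative
  Lon: degrees = first 3 digits = 136, minutes = 5.796; 136 + 5.796/60 = 136.096600
  E ⇒ keep positive
Point 4:
  φ: degrees = first 2 digits = 14, minutes = 38.4804; 14 + 38.4804/60 = 14.641340
  N ⇒ keep positive
  Longitude: degrees = first 3 digits = 0, minutes = 20.658; 0 + 20.658/60 = 0.344300
  W → negative
Point 5:
  Lat: split at 2 digits → 44° and 28.062′; 44 + 28.062/60 = 44.467700
  S → negative
  λ: degrees = first 3 digits = 82, minutes = 38.7288; 82 + 38.7288/60 = 82.645480
  hemisphere W, so the sign is −

1. 83.37729, 55.88274
2. -60.86094, -54.80202
3. -2.19063, 136.09660
4. 14.64134, -0.34430
5. -44.46770, -82.64548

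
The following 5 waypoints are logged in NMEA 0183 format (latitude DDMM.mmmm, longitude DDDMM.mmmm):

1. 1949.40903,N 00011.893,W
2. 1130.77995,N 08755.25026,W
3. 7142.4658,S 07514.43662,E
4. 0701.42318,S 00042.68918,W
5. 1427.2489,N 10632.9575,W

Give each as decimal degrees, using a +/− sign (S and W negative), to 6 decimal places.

Point 1:
  φ: degrees = first 2 digits = 19, minutes = 49.40903; 19 + 49.40903/60 = 19.8234838
  N ⇒ keep positive
  Lon: degrees = first 3 digits = 0, minutes = 11.893; 0 + 11.893/60 = 0.1982167
  W ⇒ negate
Point 2:
  Lat: split at 2 digits → 11° and 30.77995′; 11 + 30.77995/60 = 11.5129992
  N ⇒ keep positive
  λ: degrees = first 3 digits = 87, minutes = 55.25026; 87 + 55.25026/60 = 87.9208377
  W → negative
Point 3:
  Lat: degrees = first 2 digits = 71, minutes = 42.4658; 71 + 42.4658/60 = 71.7077633
  hemisphere S, so the sign is −
  Lon: split at 3 digits → 075° and 14.43662′; 75 + 14.43662/60 = 75.2406103
  E ⇒ keep positive
Point 4:
  Latitude: degrees = first 2 digits = 7, minutes = 1.42318; 7 + 1.42318/60 = 7.0237197
  S ⇒ negate
  Lon: split at 3 digits → 000° and 42.68918′; 0 + 42.68918/60 = 0.7114863
  W ⇒ negate
Point 5:
  Lat: degrees = first 2 digits = 14, minutes = 27.2489; 14 + 27.2489/60 = 14.4541483
  N ⇒ keep positive
  Longitude: split at 3 digits → 106° and 32.9575′; 106 + 32.9575/60 = 106.5492917
  hemisphere W, so the sign is −

1. 19.823484, -0.198217
2. 11.512999, -87.920838
3. -71.707763, 75.240610
4. -7.023720, -0.711486
5. 14.454148, -106.549292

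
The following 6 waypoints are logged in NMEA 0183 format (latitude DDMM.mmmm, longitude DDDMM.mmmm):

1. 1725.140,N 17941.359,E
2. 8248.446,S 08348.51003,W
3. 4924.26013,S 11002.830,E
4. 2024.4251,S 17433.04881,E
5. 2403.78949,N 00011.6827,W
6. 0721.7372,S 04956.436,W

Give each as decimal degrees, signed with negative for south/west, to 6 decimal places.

1. 17.419000, 179.689317
2. -82.807433, -83.808501
3. -49.404336, 110.047167
4. -20.407085, 174.550814
5. 24.063158, -0.194712
6. -7.362287, -49.940600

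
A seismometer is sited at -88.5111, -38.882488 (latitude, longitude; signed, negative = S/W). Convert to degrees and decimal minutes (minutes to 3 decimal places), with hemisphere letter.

88° 30.666′ S, 38° 52.949′ W

Latitude is negative → S; |value| = 88.511100
Lat: fractional part 0.511100 → 30.66600 minutes
Longitude is negative → W; |value| = 38.882488
Longitude: minutes = (38.882488 − 38) × 60 = 52.94928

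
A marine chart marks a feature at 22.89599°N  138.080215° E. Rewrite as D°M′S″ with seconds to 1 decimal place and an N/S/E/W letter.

22°53′45.6″ N, 138°04′48.8″ E

Lat: whole degrees 22; 53.75940′ → 53′ and 45.564″
Longitude: 0.080215° → 4.81290′; 0.81290 × 60 = 48.774″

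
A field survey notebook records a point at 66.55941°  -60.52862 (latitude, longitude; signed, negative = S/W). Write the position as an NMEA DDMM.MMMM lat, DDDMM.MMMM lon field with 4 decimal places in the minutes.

6633.5646,N / 06031.7172,W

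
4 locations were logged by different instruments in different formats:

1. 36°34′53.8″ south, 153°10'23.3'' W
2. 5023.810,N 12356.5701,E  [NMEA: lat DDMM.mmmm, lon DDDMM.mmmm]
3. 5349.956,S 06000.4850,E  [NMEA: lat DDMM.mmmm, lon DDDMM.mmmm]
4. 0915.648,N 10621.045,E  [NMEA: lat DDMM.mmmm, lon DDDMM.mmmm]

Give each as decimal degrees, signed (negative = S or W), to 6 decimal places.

Point 1:
  φ: 36° + 34/60 + 53.8/3600 = 36 + 0.566667 + 0.014944 = 36.5816111
  S → negative
  Lon: 153 + 10/60 + 23.3/3600 = 153.1731389
  W → negative
Point 2:
  φ: degrees = first 2 digits = 50, minutes = 23.81; 50 + 23.81/60 = 50.3968333
  N ⇒ keep positive
  Lon: split at 3 digits → 123° and 56.5701′; 123 + 56.5701/60 = 123.9428350
  E ⇒ keep positive
Point 3:
  Lat: split at 2 digits → 53° and 49.956′; 53 + 49.956/60 = 53.8326000
  hemisphere S, so the sign is −
  Longitude: split at 3 digits → 060° and 0.485′; 60 + 0.485/60 = 60.0080833
  E ⇒ keep positive
Point 4:
  Lat: degrees = first 2 digits = 9, minutes = 15.648; 9 + 15.648/60 = 9.2608000
  N ⇒ keep positive
  Lon: split at 3 digits → 106° and 21.045′; 106 + 21.045/60 = 106.3507500
  E → positive

1. -36.581611, -153.173139
2. 50.396833, 123.942835
3. -53.832600, 60.008083
4. 9.260800, 106.350750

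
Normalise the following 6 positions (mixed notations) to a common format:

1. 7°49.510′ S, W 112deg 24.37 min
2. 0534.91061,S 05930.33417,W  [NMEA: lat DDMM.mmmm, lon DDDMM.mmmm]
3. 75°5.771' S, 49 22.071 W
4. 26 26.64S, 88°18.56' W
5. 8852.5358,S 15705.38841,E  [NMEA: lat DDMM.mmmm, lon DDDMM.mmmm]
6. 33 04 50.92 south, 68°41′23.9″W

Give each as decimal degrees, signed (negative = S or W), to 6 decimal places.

Point 1:
  Latitude: 7 + 49.51/60 = 7.8251667
  hemisphere S, so the sign is −
  Lon: 112 + 24.37/60 = 112.4061667
  hemisphere W, so the sign is −
Point 2:
  Latitude: degrees = first 2 digits = 5, minutes = 34.91061; 5 + 34.91061/60 = 5.5818435
  S ⇒ negate
  λ: split at 3 digits → 059° and 30.33417′; 59 + 30.33417/60 = 59.5055695
  W → negative
Point 3:
  Lat: 5.771′ = 0.096183°; total 75.0961833
  S ⇒ negate
  Lon: 49 + 22.071/60 = 49.3678500
  W ⇒ negate
Point 4:
  φ: 26 + 26.64/60 = 26.4440000
  S → negative
  λ: 88 + 18.56/60 = 88.3093333
  W → negative
Point 5:
  φ: split at 2 digits → 88° and 52.5358′; 88 + 52.5358/60 = 88.8755967
  S ⇒ negate
  λ: degrees = first 3 digits = 157, minutes = 5.38841; 157 + 5.38841/60 = 157.0898068
  E ⇒ keep positive
Point 6:
  φ: 33 + 4/60 + 50.92/3600 = 33.0808111
  S → negative
  Longitude: 68° + 41/60 + 23.9/3600 = 68 + 0.683333 + 0.006639 = 68.6899722
  W → negative

1. -7.825167, -112.406167
2. -5.581844, -59.505570
3. -75.096183, -49.367850
4. -26.444000, -88.309333
5. -88.875597, 157.089807
6. -33.080811, -68.689972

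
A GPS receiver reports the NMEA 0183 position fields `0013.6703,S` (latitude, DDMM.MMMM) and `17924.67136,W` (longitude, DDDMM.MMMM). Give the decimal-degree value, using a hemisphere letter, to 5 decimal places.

Lat: degrees = first 2 digits = 0, minutes = 13.6703; 0 + 13.6703/60 = 0.227838
Longitude: degrees = first 3 digits = 179, minutes = 24.67136; 179 + 24.67136/60 = 179.411189

0.22784° S, 179.41119° W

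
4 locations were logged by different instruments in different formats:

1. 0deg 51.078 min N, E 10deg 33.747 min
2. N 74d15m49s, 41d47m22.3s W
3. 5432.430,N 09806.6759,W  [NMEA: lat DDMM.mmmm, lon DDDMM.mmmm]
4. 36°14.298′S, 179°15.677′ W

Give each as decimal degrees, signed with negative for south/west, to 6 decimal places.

1. 0.851300, 10.562450
2. 74.263611, -41.789528
3. 54.540500, -98.111265
4. -36.238300, -179.261283

Point 1:
  Latitude: 51.078′ = 0.851300°; total 0.8513000
  N ⇒ keep positive
  Longitude: 33.747′ = 0.562450°; total 10.5624500
  E ⇒ keep positive
Point 2:
  φ: 74° + 15/60 + 49/3600 = 74 + 0.250000 + 0.013611 = 74.2636111
  N ⇒ keep positive
  Longitude: 41° + 47/60 + 22.3/3600 = 41 + 0.783333 + 0.006194 = 41.7895278
  W → negative
Point 3:
  Latitude: split at 2 digits → 54° and 32.43′; 54 + 32.43/60 = 54.5405000
  N ⇒ keep positive
  λ: split at 3 digits → 098° and 6.6759′; 98 + 6.6759/60 = 98.1112650
  hemisphere W, so the sign is −
Point 4:
  Lat: 36 + 14.298/60 = 36.2383000
  S → negative
  Lon: 179 + 15.677/60 = 179.2612833
  W → negative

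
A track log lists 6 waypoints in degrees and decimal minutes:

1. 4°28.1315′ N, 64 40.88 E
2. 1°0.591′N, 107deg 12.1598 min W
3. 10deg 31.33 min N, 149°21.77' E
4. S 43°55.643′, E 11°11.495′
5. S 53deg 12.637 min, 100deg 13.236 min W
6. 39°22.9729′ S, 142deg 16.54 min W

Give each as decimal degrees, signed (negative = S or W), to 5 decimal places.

1. 4.46886, 64.68133
2. 1.00985, -107.20266
3. 10.52217, 149.36283
4. -43.92738, 11.19158
5. -53.21062, -100.22060
6. -39.38288, -142.27567

Point 1:
  φ: 4 + 28.1315/60 = 4.468858
  N → positive
  Lon: 64 + 40.88/60 = 64.681333
  E → positive
Point 2:
  φ: 0.591′ = 0.009850°; total 1.009850
  N → positive
  λ: 12.1598′ = 0.202663°; total 107.202663
  hemisphere W, so the sign is −
Point 3:
  φ: 10 + 31.33/60 = 10.522167
  N ⇒ keep positive
  λ: 149 + 21.77/60 = 149.362833
  E ⇒ keep positive
Point 4:
  φ: 55.643′ = 0.927383°; total 43.927383
  S → negative
  Lon: 11.495′ = 0.191583°; total 11.191583
  E → positive
Point 5:
  Lat: 12.637′ = 0.210617°; total 53.210617
  S ⇒ negate
  λ: 13.236′ = 0.220600°; total 100.220600
  W → negative
Point 6:
  Lat: 22.9729′ = 0.382882°; total 39.382882
  S ⇒ negate
  λ: 16.54′ = 0.275667°; total 142.275667
  W ⇒ negate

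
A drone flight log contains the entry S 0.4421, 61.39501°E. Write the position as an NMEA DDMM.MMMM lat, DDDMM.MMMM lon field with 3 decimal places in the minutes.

0026.526,S / 06123.701,E

Lat: minutes = (0.442100 − 0) × 60 = 26.52600
Lon: 61° + 0.395010 × 60 = 61° 23.70060′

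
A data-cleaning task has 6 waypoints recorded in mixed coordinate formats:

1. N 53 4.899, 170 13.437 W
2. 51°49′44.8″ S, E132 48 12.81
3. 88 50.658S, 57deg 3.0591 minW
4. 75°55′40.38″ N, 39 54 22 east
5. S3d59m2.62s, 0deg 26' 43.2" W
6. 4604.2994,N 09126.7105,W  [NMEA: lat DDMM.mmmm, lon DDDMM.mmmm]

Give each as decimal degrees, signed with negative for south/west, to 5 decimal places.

Point 1:
  φ: 53 + 4.899/60 = 53.081650
  N → positive
  Lon: 13.437′ = 0.223950°; total 170.223950
  W → negative
Point 2:
  Lat: 51° + 49/60 + 44.8/3600 = 51 + 0.816667 + 0.012444 = 51.829111
  S ⇒ negate
  Lon: 132° + 48/60 + 12.81/3600 = 132 + 0.800000 + 0.003558 = 132.803558
  E ⇒ keep positive
Point 3:
  Lat: 88 + 50.658/60 = 88.844300
  hemisphere S, so the sign is −
  Longitude: 3.0591′ = 0.050985°; total 57.050985
  W → negative
Point 4:
  φ: 75 + 55/60 + 40.38/3600 = 75.927883
  N ⇒ keep positive
  λ: 39° + 54/60 + 22/3600 = 39 + 0.900000 + 0.006111 = 39.906111
  E ⇒ keep positive
Point 5:
  φ: 3° + 59/60 + 2.62/3600 = 3 + 0.983333 + 0.000728 = 3.984061
  S → negative
  Lon: 0 + 26/60 + 43.2/3600 = 0.445333
  W → negative
Point 6:
  Lat: split at 2 digits → 46° and 4.2994′; 46 + 4.2994/60 = 46.071657
  N ⇒ keep positive
  Longitude: split at 3 digits → 091° and 26.7105′; 91 + 26.7105/60 = 91.445175
  hemisphere W, so the sign is −

1. 53.08165, -170.22395
2. -51.82911, 132.80356
3. -88.84430, -57.05099
4. 75.92788, 39.90611
5. -3.98406, -0.44533
6. 46.07166, -91.44518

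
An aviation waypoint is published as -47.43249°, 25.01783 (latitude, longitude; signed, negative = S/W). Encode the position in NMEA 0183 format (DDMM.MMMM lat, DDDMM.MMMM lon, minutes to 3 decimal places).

Latitude is negative → S; |value| = 47.432490
Latitude: 47° + 0.432490 × 60 = 47° 25.94940′
Lon: minutes = (25.017830 − 25) × 60 = 1.06980

4725.949,S / 02501.070,E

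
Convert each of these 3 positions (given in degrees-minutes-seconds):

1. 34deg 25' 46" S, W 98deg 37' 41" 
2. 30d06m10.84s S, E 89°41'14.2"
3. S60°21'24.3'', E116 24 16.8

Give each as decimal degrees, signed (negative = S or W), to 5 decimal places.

1. -34.42944, -98.62806
2. -30.10301, 89.68728
3. -60.35675, 116.40467

Point 1:
  Latitude: 34 + 25/60 + 46/3600 = 34.429444
  S → negative
  Lon: 98 + 37/60 + 41/3600 = 98.628056
  W ⇒ negate
Point 2:
  Lat: 30° + 6/60 + 10.84/3600 = 30 + 0.100000 + 0.003011 = 30.103011
  hemisphere S, so the sign is −
  Longitude: 89 + 41/60 + 14.2/3600 = 89.687278
  E → positive
Point 3:
  φ: 60 + 21/60 + 24.3/3600 = 60.356750
  hemisphere S, so the sign is −
  λ: 116 + 24/60 + 16.8/3600 = 116.404667
  E → positive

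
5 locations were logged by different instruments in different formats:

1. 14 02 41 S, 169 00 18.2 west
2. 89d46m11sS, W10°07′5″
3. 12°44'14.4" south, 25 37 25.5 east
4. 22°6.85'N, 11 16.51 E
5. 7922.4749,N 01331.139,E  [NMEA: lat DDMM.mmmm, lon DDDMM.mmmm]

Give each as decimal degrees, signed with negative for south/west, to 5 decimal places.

1. -14.04472, -169.00506
2. -89.76972, -10.11806
3. -12.73733, 25.62375
4. 22.11417, 11.27517
5. 79.37458, 13.51898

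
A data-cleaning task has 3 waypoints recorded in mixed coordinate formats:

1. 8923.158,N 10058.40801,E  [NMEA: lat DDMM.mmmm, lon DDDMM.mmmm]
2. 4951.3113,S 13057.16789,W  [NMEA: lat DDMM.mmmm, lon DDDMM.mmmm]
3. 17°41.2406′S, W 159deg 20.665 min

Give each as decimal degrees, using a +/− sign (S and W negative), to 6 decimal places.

1. 89.385967, 100.973467
2. -49.855188, -130.952798
3. -17.687343, -159.344417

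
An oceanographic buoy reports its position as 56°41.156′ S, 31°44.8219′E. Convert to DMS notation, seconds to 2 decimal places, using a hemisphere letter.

Latitude: fractional minutes 0.15600 × 60 = 9.3600″
λ: fractional minutes 0.82190 × 60 = 49.3140″

56°41′9.36″ S, 31°44′49.31″ E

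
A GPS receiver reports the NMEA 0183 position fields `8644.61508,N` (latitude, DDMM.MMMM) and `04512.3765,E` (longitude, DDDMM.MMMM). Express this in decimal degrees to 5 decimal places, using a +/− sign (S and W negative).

φ: split at 2 digits → 86° and 44.61508′; 86 + 44.61508/60 = 86.743585
N ⇒ keep positive
λ: degrees = first 3 digits = 45, minutes = 12.3765; 45 + 12.3765/60 = 45.206275
E ⇒ keep positive

86.74358, 45.20628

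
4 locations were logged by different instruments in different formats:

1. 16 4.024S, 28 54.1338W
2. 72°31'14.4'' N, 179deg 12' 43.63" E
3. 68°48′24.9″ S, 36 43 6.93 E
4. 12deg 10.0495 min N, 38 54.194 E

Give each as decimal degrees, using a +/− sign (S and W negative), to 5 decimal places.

Point 1:
  Latitude: 16 + 4.024/60 = 16.067067
  S ⇒ negate
  Lon: 28 + 54.1338/60 = 28.902230
  W ⇒ negate
Point 2:
  Lat: 72 + 31/60 + 14.4/3600 = 72.520667
  N ⇒ keep positive
  Longitude: 12′ + 43.63″ = 12.72717′; 179 + 12.72717/60 = 179.212119
  E → positive
Point 3:
  φ: 68 + 48/60 + 24.9/3600 = 68.806917
  S → negative
  λ: 36 + 43/60 + 6.93/3600 = 36.718592
  E ⇒ keep positive
Point 4:
  Lat: 10.0495′ = 0.167492°; total 12.167492
  N → positive
  Longitude: 54.194′ = 0.903233°; total 38.903233
  E → positive

1. -16.06707, -28.90223
2. 72.52067, 179.21212
3. -68.80692, 36.71859
4. 12.16749, 38.90323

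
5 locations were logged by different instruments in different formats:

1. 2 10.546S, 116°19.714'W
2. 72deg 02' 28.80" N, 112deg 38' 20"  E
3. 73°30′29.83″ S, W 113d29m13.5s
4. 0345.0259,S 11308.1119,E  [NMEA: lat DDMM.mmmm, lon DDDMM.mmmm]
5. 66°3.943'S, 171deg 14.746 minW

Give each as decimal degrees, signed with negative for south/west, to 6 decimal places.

1. -2.175767, -116.328567
2. 72.041333, 112.638889
3. -73.508286, -113.487083
4. -3.750432, 113.135198
5. -66.065717, -171.245767

Point 1:
  Lat: 10.546′ = 0.175767°; total 2.1757667
  hemisphere S, so the sign is −
  λ: 19.714′ = 0.328567°; total 116.3285667
  W ⇒ negate
Point 2:
  Latitude: 2′ + 28.8″ = 2.48000′; 72 + 2.48000/60 = 72.0413333
  N → positive
  Longitude: 112° + 38/60 + 20/3600 = 112 + 0.633333 + 0.005556 = 112.6388889
  E ⇒ keep positive
Point 3:
  φ: 73 + 30/60 + 29.83/3600 = 73.5082861
  S → negative
  Longitude: 113 + 29/60 + 13.5/3600 = 113.4870833
  W ⇒ negate
Point 4:
  Lat: split at 2 digits → 03° and 45.0259′; 3 + 45.0259/60 = 3.7504317
  hemisphere S, so the sign is −
  Lon: degrees = first 3 digits = 113, minutes = 8.1119; 113 + 8.1119/60 = 113.1351983
  E → positive
Point 5:
  φ: 3.943′ = 0.065717°; total 66.0657167
  S → negative
  λ: 171 + 14.746/60 = 171.2457667
  W → negative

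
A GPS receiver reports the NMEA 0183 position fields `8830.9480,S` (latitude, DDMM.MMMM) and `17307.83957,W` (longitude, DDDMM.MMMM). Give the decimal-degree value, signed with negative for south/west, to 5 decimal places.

φ: degrees = first 2 digits = 88, minutes = 30.948; 88 + 30.948/60 = 88.515800
S ⇒ negate
Lon: split at 3 digits → 173° and 7.83957′; 173 + 7.83957/60 = 173.130660
W → negative

-88.51580, -173.13066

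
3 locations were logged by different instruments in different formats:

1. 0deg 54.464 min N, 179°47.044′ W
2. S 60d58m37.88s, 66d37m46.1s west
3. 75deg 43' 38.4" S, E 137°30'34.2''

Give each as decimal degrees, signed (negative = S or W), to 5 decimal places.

1. 0.90773, -179.78407
2. -60.97719, -66.62947
3. -75.72733, 137.50950

Point 1:
  φ: 54.464′ = 0.907733°; total 0.907733
  N → positive
  Lon: 179 + 47.044/60 = 179.784067
  W → negative
Point 2:
  Lat: 58′ + 37.88″ = 58.63133′; 60 + 58.63133/60 = 60.977189
  S ⇒ negate
  Longitude: 66° + 37/60 + 46.1/3600 = 66 + 0.616667 + 0.012806 = 66.629472
  hemisphere W, so the sign is −
Point 3:
  Latitude: 75 + 43/60 + 38.4/3600 = 75.727333
  S ⇒ negate
  Longitude: 137 + 30/60 + 34.2/3600 = 137.509500
  E ⇒ keep positive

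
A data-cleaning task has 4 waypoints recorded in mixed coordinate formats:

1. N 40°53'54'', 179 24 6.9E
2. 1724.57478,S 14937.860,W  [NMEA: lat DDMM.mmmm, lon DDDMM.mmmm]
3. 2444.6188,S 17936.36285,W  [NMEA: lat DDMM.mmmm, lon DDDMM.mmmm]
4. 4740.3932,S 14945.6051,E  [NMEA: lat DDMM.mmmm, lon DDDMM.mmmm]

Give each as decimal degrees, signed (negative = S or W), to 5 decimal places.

1. 40.89833, 179.40192
2. -17.40958, -149.63100
3. -24.74365, -179.60605
4. -47.67322, 149.76009

Point 1:
  Latitude: 40 + 53/60 + 54/3600 = 40.898333
  N ⇒ keep positive
  Lon: 24′ + 6.9″ = 24.11500′; 179 + 24.11500/60 = 179.401917
  E → positive
Point 2:
  φ: degrees = first 2 digits = 17, minutes = 24.57478; 17 + 24.57478/60 = 17.409580
  S ⇒ negate
  Longitude: degrees = first 3 digits = 149, minutes = 37.86; 149 + 37.86/60 = 149.631000
  W → negative
Point 3:
  Latitude: split at 2 digits → 24° and 44.6188′; 24 + 44.6188/60 = 24.743647
  S → negative
  Lon: split at 3 digits → 179° and 36.36285′; 179 + 36.36285/60 = 179.606048
  W ⇒ negate
Point 4:
  Latitude: split at 2 digits → 47° and 40.3932′; 47 + 40.3932/60 = 47.673220
  S ⇒ negate
  λ: degrees = first 3 digits = 149, minutes = 45.6051; 149 + 45.6051/60 = 149.760085
  E → positive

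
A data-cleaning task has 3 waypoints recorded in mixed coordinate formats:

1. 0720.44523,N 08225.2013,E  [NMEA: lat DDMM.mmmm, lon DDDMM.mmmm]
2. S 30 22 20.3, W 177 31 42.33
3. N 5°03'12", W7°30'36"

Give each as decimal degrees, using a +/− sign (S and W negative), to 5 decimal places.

1. 7.34075, 82.42002
2. -30.37231, -177.52843
3. 5.05333, -7.51000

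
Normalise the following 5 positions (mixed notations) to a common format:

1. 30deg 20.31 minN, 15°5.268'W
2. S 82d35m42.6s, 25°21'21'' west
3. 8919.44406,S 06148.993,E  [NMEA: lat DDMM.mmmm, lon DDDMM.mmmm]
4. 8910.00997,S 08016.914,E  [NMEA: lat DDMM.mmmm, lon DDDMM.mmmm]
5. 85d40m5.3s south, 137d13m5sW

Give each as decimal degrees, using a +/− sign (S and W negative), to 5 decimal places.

Point 1:
  Lat: 20.31′ = 0.338500°; total 30.338500
  N ⇒ keep positive
  λ: 15 + 5.268/60 = 15.087800
  W → negative
Point 2:
  Lat: 82 + 35/60 + 42.6/3600 = 82.595167
  S ⇒ negate
  Longitude: 21′ + 21″ = 21.35000′; 25 + 21.35000/60 = 25.355833
  hemisphere W, so the sign is −
Point 3:
  Latitude: degrees = first 2 digits = 89, minutes = 19.44406; 89 + 19.44406/60 = 89.324068
  S ⇒ negate
  Longitude: degrees = first 3 digits = 61, minutes = 48.993; 61 + 48.993/60 = 61.816550
  E → positive
Point 4:
  Latitude: split at 2 digits → 89° and 10.00997′; 89 + 10.00997/60 = 89.166833
  S ⇒ negate
  Longitude: split at 3 digits → 080° and 16.914′; 80 + 16.914/60 = 80.281900
  E ⇒ keep positive
Point 5:
  Lat: 40′ + 5.3″ = 40.08833′; 85 + 40.08833/60 = 85.668139
  S → negative
  λ: 13′ + 5″ = 13.08333′; 137 + 13.08333/60 = 137.218056
  hemisphere W, so the sign is −

1. 30.33850, -15.08780
2. -82.59517, -25.35583
3. -89.32407, 61.81655
4. -89.16683, 80.28190
5. -85.66814, -137.21806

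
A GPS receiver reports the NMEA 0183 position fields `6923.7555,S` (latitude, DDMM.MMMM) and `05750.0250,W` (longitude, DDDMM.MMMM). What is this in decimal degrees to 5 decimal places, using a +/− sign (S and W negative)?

Latitude: degrees = first 2 digits = 69, minutes = 23.7555; 69 + 23.7555/60 = 69.395925
hemisphere S, so the sign is −
Longitude: degrees = first 3 digits = 57, minutes = 50.025; 57 + 50.025/60 = 57.833750
W ⇒ negate

-69.39593, -57.83375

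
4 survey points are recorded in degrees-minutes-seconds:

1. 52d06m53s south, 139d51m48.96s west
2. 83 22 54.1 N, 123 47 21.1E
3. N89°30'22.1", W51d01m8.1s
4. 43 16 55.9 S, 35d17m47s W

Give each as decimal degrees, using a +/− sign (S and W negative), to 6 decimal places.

1. -52.114722, -139.863600
2. 83.381694, 123.789194
3. 89.506139, -51.018917
4. -43.282194, -35.296389

Point 1:
  φ: 52 + 6/60 + 53/3600 = 52.1147222
  S → negative
  Longitude: 51′ + 48.96″ = 51.81600′; 139 + 51.81600/60 = 139.8636000
  hemisphere W, so the sign is −
Point 2:
  φ: 22′ + 54.1″ = 22.90167′; 83 + 22.90167/60 = 83.3816944
  N → positive
  Lon: 123° + 47/60 + 21.1/3600 = 123 + 0.783333 + 0.005861 = 123.7891944
  E → positive
Point 3:
  Lat: 89 + 30/60 + 22.1/3600 = 89.5061389
  N ⇒ keep positive
  Lon: 51° + 1/60 + 8.1/3600 = 51 + 0.016667 + 0.002250 = 51.0189167
  W ⇒ negate
Point 4:
  φ: 43 + 16/60 + 55.9/3600 = 43.2821944
  S → negative
  λ: 35 + 17/60 + 47/3600 = 35.2963889
  W ⇒ negate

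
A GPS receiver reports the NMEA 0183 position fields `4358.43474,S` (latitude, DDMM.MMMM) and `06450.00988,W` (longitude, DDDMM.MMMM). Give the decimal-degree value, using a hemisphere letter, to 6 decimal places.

Latitude: degrees = first 2 digits = 43, minutes = 58.43474; 43 + 58.43474/60 = 43.9739123
Longitude: degrees = first 3 digits = 64, minutes = 50.00988; 64 + 50.00988/60 = 64.8334980

43.973912° S, 64.833498° W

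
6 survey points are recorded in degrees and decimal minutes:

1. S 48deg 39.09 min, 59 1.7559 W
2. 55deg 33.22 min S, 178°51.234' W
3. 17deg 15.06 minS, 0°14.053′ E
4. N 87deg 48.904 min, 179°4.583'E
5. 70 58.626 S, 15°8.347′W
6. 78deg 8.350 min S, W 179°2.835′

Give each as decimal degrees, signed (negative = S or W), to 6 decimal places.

1. -48.651500, -59.029265
2. -55.553667, -178.853900
3. -17.251000, 0.234217
4. 87.815067, 179.076383
5. -70.977100, -15.139117
6. -78.139167, -179.047250

Point 1:
  Lat: 39.09′ = 0.651500°; total 48.6515000
  hemisphere S, so the sign is −
  Lon: 1.7559′ = 0.029265°; total 59.0292650
  W → negative
Point 2:
  Latitude: 33.22′ = 0.553667°; total 55.5536667
  hemisphere S, so the sign is −
  Longitude: 51.234′ = 0.853900°; total 178.8539000
  W ⇒ negate
Point 3:
  Lat: 15.06′ = 0.251000°; total 17.2510000
  S ⇒ negate
  Lon: 0 + 14.053/60 = 0.2342167
  E ⇒ keep positive
Point 4:
  φ: 48.904′ = 0.815067°; total 87.8150667
  N → positive
  Lon: 4.583′ = 0.076383°; total 179.0763833
  E ⇒ keep positive
Point 5:
  Lat: 58.626′ = 0.977100°; total 70.9771000
  hemisphere S, so the sign is −
  λ: 8.347′ = 0.139117°; total 15.1391167
  hemisphere W, so the sign is −
Point 6:
  Latitude: 8.35′ = 0.139167°; total 78.1391667
  S ⇒ negate
  λ: 179 + 2.835/60 = 179.0472500
  W ⇒ negate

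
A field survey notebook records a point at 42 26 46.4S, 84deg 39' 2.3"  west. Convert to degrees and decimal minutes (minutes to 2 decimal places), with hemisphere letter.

42° 26.77′ S, 84° 39.04′ W

Latitude: 26 + 46.4/60 = 26.7733′
λ: seconds/60 = 0.03833; minutes = 39 + 0.03833 = 39.0383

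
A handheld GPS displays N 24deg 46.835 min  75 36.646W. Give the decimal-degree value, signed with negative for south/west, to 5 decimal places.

24.78058, -75.61077

Latitude: 24 + 46.835/60 = 24.780583
N → positive
Lon: 36.646′ = 0.610767°; total 75.610767
hemisphere W, so the sign is −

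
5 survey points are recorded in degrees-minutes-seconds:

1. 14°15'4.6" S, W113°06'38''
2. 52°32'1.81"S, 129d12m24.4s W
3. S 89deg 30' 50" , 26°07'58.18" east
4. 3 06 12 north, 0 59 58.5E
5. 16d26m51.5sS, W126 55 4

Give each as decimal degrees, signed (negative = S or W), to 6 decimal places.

1. -14.251278, -113.110556
2. -52.533836, -129.206778
3. -89.513889, 26.132828
4. 3.103333, 0.999583
5. -16.447639, -126.917778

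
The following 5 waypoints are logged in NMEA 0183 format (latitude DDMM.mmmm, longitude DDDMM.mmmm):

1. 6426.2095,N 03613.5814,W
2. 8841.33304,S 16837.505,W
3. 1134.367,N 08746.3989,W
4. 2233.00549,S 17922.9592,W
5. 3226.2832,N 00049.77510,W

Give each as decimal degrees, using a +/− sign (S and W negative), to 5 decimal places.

1. 64.43683, -36.22636
2. -88.68888, -168.62508
3. 11.57278, -87.77332
4. -22.55009, -179.38265
5. 32.43805, -0.82959

Point 1:
  Latitude: degrees = first 2 digits = 64, minutes = 26.2095; 64 + 26.2095/60 = 64.436825
  N ⇒ keep positive
  Lon: degrees = first 3 digits = 36, minutes = 13.5814; 36 + 13.5814/60 = 36.226357
  W → negative
Point 2:
  Latitude: split at 2 digits → 88° and 41.33304′; 88 + 41.33304/60 = 88.688884
  S ⇒ negate
  Longitude: degrees = first 3 digits = 168, minutes = 37.505; 168 + 37.505/60 = 168.625083
  hemisphere W, so the sign is −
Point 3:
  Lat: split at 2 digits → 11° and 34.367′; 11 + 34.367/60 = 11.572783
  N → positive
  Lon: degrees = first 3 digits = 87, minutes = 46.3989; 87 + 46.3989/60 = 87.773315
  hemisphere W, so the sign is −
Point 4:
  Lat: split at 2 digits → 22° and 33.00549′; 22 + 33.00549/60 = 22.550092
  S ⇒ negate
  Lon: split at 3 digits → 179° and 22.9592′; 179 + 22.9592/60 = 179.382653
  W ⇒ negate
Point 5:
  φ: degrees = first 2 digits = 32, minutes = 26.2832; 32 + 26.2832/60 = 32.438053
  N → positive
  Lon: degrees = first 3 digits = 0, minutes = 49.7751; 0 + 49.7751/60 = 0.829585
  W ⇒ negate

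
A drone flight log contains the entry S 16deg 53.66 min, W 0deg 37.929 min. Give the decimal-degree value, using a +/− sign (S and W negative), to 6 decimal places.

φ: 53.66′ = 0.894333°; total 16.8943333
S → negative
Longitude: 0 + 37.929/60 = 0.6321500
W → negative

-16.894333, -0.632150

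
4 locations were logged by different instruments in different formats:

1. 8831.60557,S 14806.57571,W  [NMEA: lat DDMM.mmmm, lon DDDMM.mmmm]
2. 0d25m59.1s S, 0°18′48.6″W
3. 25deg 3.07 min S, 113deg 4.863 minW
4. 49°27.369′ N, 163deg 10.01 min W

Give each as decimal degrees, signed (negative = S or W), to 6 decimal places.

Point 1:
  Lat: degrees = first 2 digits = 88, minutes = 31.60557; 88 + 31.60557/60 = 88.5267595
  S → negative
  λ: split at 3 digits → 148° and 6.57571′; 148 + 6.57571/60 = 148.1095952
  W → negative
Point 2:
  Lat: 0 + 25/60 + 59.1/3600 = 0.4330833
  hemisphere S, so the sign is −
  Lon: 18′ + 48.6″ = 18.81000′; 0 + 18.81000/60 = 0.3135000
  W → negative
Point 3:
  Lat: 25 + 3.07/60 = 25.0511667
  S ⇒ negate
  Longitude: 4.863′ = 0.081050°; total 113.0810500
  W ⇒ negate
Point 4:
  Lat: 49 + 27.369/60 = 49.4561500
  N → positive
  Longitude: 163 + 10.01/60 = 163.1668333
  hemisphere W, so the sign is −

1. -88.526760, -148.109595
2. -0.433083, -0.313500
3. -25.051167, -113.081050
4. 49.456150, -163.166833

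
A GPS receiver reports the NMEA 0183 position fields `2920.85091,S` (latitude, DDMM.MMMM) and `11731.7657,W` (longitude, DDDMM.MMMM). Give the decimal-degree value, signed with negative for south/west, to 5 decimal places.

-29.34752, -117.52943

φ: split at 2 digits → 29° and 20.85091′; 29 + 20.85091/60 = 29.347515
hemisphere S, so the sign is −
Longitude: degrees = first 3 digits = 117, minutes = 31.7657; 117 + 31.7657/60 = 117.529428
W ⇒ negate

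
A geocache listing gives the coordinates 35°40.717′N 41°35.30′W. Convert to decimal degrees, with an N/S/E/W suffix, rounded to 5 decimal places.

Latitude: 40.717′ = 0.678617°; total 35.678617
Lon: 41 + 35.3/60 = 41.588333

35.67862° N, 41.58833° W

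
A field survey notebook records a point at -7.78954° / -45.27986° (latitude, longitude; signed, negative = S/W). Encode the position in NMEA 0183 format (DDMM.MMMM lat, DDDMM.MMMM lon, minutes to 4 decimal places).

Latitude is negative → S; |value| = 7.789540
φ: fractional part 0.789540 → 47.372400 minutes
Longitude is negative → W; |value| = 45.279860
Lon: 45° + 0.279860 × 60 = 45° 16.791600′

0747.3724,S / 04516.7916,W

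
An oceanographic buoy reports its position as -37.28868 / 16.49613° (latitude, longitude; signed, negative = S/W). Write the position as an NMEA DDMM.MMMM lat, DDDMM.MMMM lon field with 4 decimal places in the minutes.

Latitude is negative → S; |value| = 37.288680
Latitude: fractional part 0.288680 → 17.320800 minutes
λ: fractional part 0.496130 → 29.767800 minutes

3717.3208,S / 01629.7678,E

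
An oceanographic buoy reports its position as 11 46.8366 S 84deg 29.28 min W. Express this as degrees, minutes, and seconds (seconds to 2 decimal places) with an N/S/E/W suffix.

φ: fractional minutes 0.83660 × 60 = 50.1960″
Longitude: 29.28000′ → 29′ and 0.28000 × 60 = 16.8000″

11°46′50.20″ S, 84°29′16.80″ W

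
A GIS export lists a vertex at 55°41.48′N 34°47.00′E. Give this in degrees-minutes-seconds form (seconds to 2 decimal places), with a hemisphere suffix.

Lat: 41.48000′ → 41′ and 0.48000 × 60 = 28.8000″
Lon: 47.00000′ → 47′ and 0.00000 × 60 = 0.0000″

55°41′28.80″ N, 34°47′0.00″ E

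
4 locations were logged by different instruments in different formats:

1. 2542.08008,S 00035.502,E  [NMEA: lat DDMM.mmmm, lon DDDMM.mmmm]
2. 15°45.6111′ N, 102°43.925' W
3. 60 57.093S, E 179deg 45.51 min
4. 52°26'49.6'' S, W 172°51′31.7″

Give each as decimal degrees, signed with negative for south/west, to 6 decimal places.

Point 1:
  Latitude: split at 2 digits → 25° and 42.08008′; 25 + 42.08008/60 = 25.7013347
  hemisphere S, so the sign is −
  Longitude: degrees = first 3 digits = 0, minutes = 35.502; 0 + 35.502/60 = 0.5917000
  E → positive
Point 2:
  Lat: 45.6111′ = 0.760185°; total 15.7601850
  N ⇒ keep positive
  Lon: 43.925′ = 0.732083°; total 102.7320833
  W → negative
Point 3:
  Lat: 57.093′ = 0.951550°; total 60.9515500
  hemisphere S, so the sign is −
  λ: 179 + 45.51/60 = 179.7585000
  E → positive
Point 4:
  φ: 52 + 26/60 + 49.6/3600 = 52.4471111
  S → negative
  Lon: 172 + 51/60 + 31.7/3600 = 172.8588056
  W ⇒ negate

1. -25.701335, 0.591700
2. 15.760185, -102.732083
3. -60.951550, 179.758500
4. -52.447111, -172.858806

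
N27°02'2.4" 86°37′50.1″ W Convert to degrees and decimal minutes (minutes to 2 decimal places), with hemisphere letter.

27° 2.04′ N, 86° 37.84′ W

Latitude: seconds/60 = 0.04000; minutes = 2 + 0.04000 = 2.0400
Longitude: 37 + 50.1/60 = 37.8350′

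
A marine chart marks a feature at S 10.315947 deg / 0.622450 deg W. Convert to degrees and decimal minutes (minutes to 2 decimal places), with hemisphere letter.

Latitude: fractional part 0.315947 → 18.9568 minutes
Lon: 0° + 0.622450 × 60 = 0° 37.3470′

10° 18.96′ S, 0° 37.35′ W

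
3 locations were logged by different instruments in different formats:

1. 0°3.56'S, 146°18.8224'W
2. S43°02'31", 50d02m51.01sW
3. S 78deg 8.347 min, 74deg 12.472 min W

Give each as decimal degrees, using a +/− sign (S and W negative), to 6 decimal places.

1. -0.059333, -146.313707
2. -43.041944, -50.047503
3. -78.139117, -74.207867

Point 1:
  Latitude: 3.56′ = 0.059333°; total 0.0593333
  S → negative
  λ: 146 + 18.8224/60 = 146.3137067
  hemisphere W, so the sign is −
Point 2:
  Lat: 43 + 2/60 + 31/3600 = 43.0419444
  S → negative
  Longitude: 2′ + 51.01″ = 2.85017′; 50 + 2.85017/60 = 50.0475028
  hemisphere W, so the sign is −
Point 3:
  Lat: 8.347′ = 0.139117°; total 78.1391167
  S → negative
  Longitude: 74 + 12.472/60 = 74.2078667
  W ⇒ negate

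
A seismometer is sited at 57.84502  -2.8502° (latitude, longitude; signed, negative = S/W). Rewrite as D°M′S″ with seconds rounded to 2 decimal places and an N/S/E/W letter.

57°50′42.07″ N, 2°51′0.72″ W

Latitude: whole degrees 57; 50.70120′ → 50′ and 42.0720″
Longitude is negative → W; |value| = 2.850200
λ: whole degrees 2; 51.01200′ → 51′ and 0.7200″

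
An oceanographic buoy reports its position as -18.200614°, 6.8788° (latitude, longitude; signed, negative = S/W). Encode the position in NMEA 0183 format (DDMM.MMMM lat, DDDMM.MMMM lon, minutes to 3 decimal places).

1812.037,S / 00652.728,E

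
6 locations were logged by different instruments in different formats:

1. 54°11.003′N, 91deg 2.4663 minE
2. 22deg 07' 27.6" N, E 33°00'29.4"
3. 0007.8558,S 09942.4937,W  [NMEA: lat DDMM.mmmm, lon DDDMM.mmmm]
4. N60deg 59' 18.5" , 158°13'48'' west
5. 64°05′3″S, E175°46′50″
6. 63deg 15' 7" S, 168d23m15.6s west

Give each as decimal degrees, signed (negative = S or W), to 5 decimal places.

1. 54.18338, 91.04111
2. 22.12433, 33.00817
3. -0.13093, -99.70823
4. 60.98847, -158.23000
5. -64.08417, 175.78056
6. -63.25194, -168.38767

Point 1:
  φ: 11.003′ = 0.183383°; total 54.183383
  N ⇒ keep positive
  Longitude: 2.4663′ = 0.041105°; total 91.041105
  E ⇒ keep positive
Point 2:
  φ: 22 + 7/60 + 27.6/3600 = 22.124333
  N ⇒ keep positive
  λ: 33° + 0/60 + 29.4/3600 = 33 + 0.000000 + 0.008167 = 33.008167
  E → positive
Point 3:
  φ: degrees = first 2 digits = 0, minutes = 7.8558; 0 + 7.8558/60 = 0.130930
  S → negative
  λ: degrees = first 3 digits = 99, minutes = 42.4937; 99 + 42.4937/60 = 99.708228
  W ⇒ negate
Point 4:
  φ: 59′ + 18.5″ = 59.30833′; 60 + 59.30833/60 = 60.988472
  N ⇒ keep positive
  Longitude: 13′ + 48″ = 13.80000′; 158 + 13.80000/60 = 158.230000
  hemisphere W, so the sign is −
Point 5:
  φ: 5′ + 3″ = 5.05000′; 64 + 5.05000/60 = 64.084167
  S ⇒ negate
  λ: 46′ + 50″ = 46.83333′; 175 + 46.83333/60 = 175.780556
  E ⇒ keep positive
Point 6:
  Lat: 63° + 15/60 + 7/3600 = 63 + 0.250000 + 0.001944 = 63.251944
  S → negative
  Lon: 23′ + 15.6″ = 23.26000′; 168 + 23.26000/60 = 168.387667
  hemisphere W, so the sign is −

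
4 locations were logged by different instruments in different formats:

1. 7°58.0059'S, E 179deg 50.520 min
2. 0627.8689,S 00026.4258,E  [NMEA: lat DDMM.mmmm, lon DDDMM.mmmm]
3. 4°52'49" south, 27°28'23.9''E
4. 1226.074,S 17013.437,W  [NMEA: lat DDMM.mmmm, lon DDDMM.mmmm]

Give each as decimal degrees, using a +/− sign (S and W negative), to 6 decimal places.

Point 1:
  φ: 58.0059′ = 0.966765°; total 7.9667650
  S → negative
  Lon: 50.52′ = 0.842000°; total 179.8420000
  E → positive
Point 2:
  φ: split at 2 digits → 06° and 27.8689′; 6 + 27.8689/60 = 6.4644817
  hemisphere S, so the sign is −
  λ: degrees = first 3 digits = 0, minutes = 26.4258; 0 + 26.4258/60 = 0.4404300
  E → positive
Point 3:
  Lat: 52′ + 49″ = 52.81667′; 4 + 52.81667/60 = 4.8802778
  S ⇒ negate
  λ: 27° + 28/60 + 23.9/3600 = 27 + 0.466667 + 0.006639 = 27.4733056
  E → positive
Point 4:
  Latitude: split at 2 digits → 12° and 26.074′; 12 + 26.074/60 = 12.4345667
  hemisphere S, so the sign is −
  λ: degrees = first 3 digits = 170, minutes = 13.437; 170 + 13.437/60 = 170.2239500
  W → negative

1. -7.966765, 179.842000
2. -6.464482, 0.440430
3. -4.880278, 27.473306
4. -12.434567, -170.223950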